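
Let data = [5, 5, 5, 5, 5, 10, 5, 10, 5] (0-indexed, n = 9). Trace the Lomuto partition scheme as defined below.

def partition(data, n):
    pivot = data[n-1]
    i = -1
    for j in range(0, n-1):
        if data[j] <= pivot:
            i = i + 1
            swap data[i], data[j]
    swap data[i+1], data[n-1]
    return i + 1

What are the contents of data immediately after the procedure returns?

pivot=5, i=-1
j=0: 5≤5, i=0, swap(0,0) ⇒ [5, 5, 5, 5, 5, 10, 5, 10, 5]
j=1: 5≤5, i=1, swap(1,1) ⇒ [5, 5, 5, 5, 5, 10, 5, 10, 5]
j=2: 5≤5, i=2, swap(2,2) ⇒ [5, 5, 5, 5, 5, 10, 5, 10, 5]
j=3: 5≤5, i=3, swap(3,3) ⇒ [5, 5, 5, 5, 5, 10, 5, 10, 5]
j=4: 5≤5, i=4, swap(4,4) ⇒ [5, 5, 5, 5, 5, 10, 5, 10, 5]
j=5: 10>5, skip
j=6: 5≤5, i=5, swap(5,6) ⇒ [5, 5, 5, 5, 5, 5, 10, 10, 5]
j=7: 10>5, skip
swap(6,8) ⇒ [5, 5, 5, 5, 5, 5, 5, 10, 10]; return 6

[5, 5, 5, 5, 5, 5, 5, 10, 10]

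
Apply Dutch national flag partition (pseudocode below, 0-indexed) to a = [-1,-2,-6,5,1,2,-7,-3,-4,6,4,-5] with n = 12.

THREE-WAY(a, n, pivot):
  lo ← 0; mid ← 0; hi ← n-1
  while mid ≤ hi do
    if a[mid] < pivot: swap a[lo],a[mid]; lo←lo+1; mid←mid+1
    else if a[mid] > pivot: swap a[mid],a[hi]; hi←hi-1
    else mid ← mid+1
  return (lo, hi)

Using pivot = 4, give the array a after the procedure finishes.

lo=0 mid=0 hi=11
-1<4: swap(0,0), lo=1 mid=1 ⇒ [-1,-2,-6,5,1,2,-7,-3,-4,6,4,-5]
-2<4: swap(1,1), lo=2 mid=2 ⇒ [-1,-2,-6,5,1,2,-7,-3,-4,6,4,-5]
-6<4: swap(2,2), lo=3 mid=3 ⇒ [-1,-2,-6,5,1,2,-7,-3,-4,6,4,-5]
5>4: swap(3,11), hi=10 ⇒ [-1,-2,-6,-5,1,2,-7,-3,-4,6,4,5]
-5<4: swap(3,3), lo=4 mid=4 ⇒ [-1,-2,-6,-5,1,2,-7,-3,-4,6,4,5]
1<4: swap(4,4), lo=5 mid=5 ⇒ [-1,-2,-6,-5,1,2,-7,-3,-4,6,4,5]
2<4: swap(5,5), lo=6 mid=6 ⇒ [-1,-2,-6,-5,1,2,-7,-3,-4,6,4,5]
-7<4: swap(6,6), lo=7 mid=7 ⇒ [-1,-2,-6,-5,1,2,-7,-3,-4,6,4,5]
-3<4: swap(7,7), lo=8 mid=8 ⇒ [-1,-2,-6,-5,1,2,-7,-3,-4,6,4,5]
-4<4: swap(8,8), lo=9 mid=9 ⇒ [-1,-2,-6,-5,1,2,-7,-3,-4,6,4,5]
6>4: swap(9,10), hi=9 ⇒ [-1,-2,-6,-5,1,2,-7,-3,-4,4,6,5]
4=4: mid=10
done. lo=9 hi=9; a=[-1,-2,-6,-5,1,2,-7,-3,-4,4,6,5]

[-1,-2,-6,-5,1,2,-7,-3,-4,4,6,5]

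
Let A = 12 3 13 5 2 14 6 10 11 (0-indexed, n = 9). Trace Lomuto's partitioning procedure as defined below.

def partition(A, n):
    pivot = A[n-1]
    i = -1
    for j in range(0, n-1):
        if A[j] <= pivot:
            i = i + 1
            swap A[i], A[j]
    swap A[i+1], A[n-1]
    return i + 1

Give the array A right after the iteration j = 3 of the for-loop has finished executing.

3 5 13 12 2 14 6 10 11

pivot=11, i=-1
j=0: 12>11, skip
j=1: 3≤11, i=0, swap(0,1) ⇒ 3 12 13 5 2 14 6 10 11
j=2: 13>11, skip
j=3: 5≤11, i=1, swap(1,3) ⇒ 3 5 13 12 2 14 6 10 11
(after j=3) A = 3 5 13 12 2 14 6 10 11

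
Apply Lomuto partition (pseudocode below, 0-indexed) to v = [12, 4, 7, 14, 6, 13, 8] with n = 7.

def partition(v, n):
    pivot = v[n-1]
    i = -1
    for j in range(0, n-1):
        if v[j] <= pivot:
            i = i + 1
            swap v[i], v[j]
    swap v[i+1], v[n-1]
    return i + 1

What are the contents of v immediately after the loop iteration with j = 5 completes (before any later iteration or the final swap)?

pivot=8, i=-1
j=0: 12>8, skip
j=1: 4≤8, i=0, swap(0,1) ⇒ [4, 12, 7, 14, 6, 13, 8]
j=2: 7≤8, i=1, swap(1,2) ⇒ [4, 7, 12, 14, 6, 13, 8]
j=3: 14>8, skip
j=4: 6≤8, i=2, swap(2,4) ⇒ [4, 7, 6, 14, 12, 13, 8]
j=5: 13>8, skip
(after j=5) v = [4, 7, 6, 14, 12, 13, 8]

[4, 7, 6, 14, 12, 13, 8]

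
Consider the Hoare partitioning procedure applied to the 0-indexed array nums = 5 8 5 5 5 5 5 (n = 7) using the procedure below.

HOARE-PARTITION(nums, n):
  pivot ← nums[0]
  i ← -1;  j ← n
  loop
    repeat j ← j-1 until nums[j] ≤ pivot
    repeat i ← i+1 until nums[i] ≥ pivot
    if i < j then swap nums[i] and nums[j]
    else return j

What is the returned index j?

3

pivot=5
j stops at 6 (5), i stops at 0 (5); swap ⇒ 5 8 5 5 5 5 5
j stops at 5 (5), i stops at 1 (8); swap ⇒ 5 5 5 5 5 8 5
j stops at 4 (5), i stops at 2 (5); swap ⇒ 5 5 5 5 5 8 5
j stops at 3, i stops at 3; i≥j ⇒ return 3. nums=5 5 5 5 5 8 5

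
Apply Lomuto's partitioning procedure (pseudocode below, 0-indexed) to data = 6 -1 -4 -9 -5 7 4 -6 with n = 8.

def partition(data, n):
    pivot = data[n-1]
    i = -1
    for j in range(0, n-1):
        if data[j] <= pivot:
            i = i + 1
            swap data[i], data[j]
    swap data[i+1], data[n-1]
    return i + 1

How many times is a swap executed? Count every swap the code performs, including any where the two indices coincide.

2

pivot=-6, i=-1
j=0: 6>-6, skip
j=1: -1>-6, skip
j=2: -4>-6, skip
j=3: -9≤-6, i=0, swap(0,3) ⇒ -9 -1 -4 6 -5 7 4 -6
j=4: -5>-6, skip
j=5: 7>-6, skip
j=6: 4>-6, skip
swap(1,7) ⇒ -9 -6 -4 6 -5 7 4 -1; return 1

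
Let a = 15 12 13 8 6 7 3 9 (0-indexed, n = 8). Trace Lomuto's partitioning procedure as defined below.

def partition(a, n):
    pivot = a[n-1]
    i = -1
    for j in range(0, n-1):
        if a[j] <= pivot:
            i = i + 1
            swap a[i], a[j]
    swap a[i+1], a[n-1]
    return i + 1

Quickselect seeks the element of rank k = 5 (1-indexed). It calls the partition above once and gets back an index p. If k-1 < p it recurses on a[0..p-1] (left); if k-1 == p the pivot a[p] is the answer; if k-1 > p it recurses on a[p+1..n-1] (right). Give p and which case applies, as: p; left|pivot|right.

pivot=9, i=-1
j=0: 15>9, skip
j=1: 12>9, skip
j=2: 13>9, skip
j=3: 8≤9, i=0, swap(0,3) ⇒ 8 12 13 15 6 7 3 9
j=4: 6≤9, i=1, swap(1,4) ⇒ 8 6 13 15 12 7 3 9
j=5: 7≤9, i=2, swap(2,5) ⇒ 8 6 7 15 12 13 3 9
j=6: 3≤9, i=3, swap(3,6) ⇒ 8 6 7 3 12 13 15 9
swap(4,7) ⇒ 8 6 7 3 9 13 15 12; return 4
p = 4; k-1 = 4 == 4 ⇒ pivot

4; pivot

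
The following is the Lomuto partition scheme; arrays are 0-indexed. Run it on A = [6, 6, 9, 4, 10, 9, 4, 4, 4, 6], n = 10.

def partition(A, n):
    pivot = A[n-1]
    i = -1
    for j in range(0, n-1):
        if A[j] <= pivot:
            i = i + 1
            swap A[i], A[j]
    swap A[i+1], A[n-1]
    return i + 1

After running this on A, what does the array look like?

[6, 6, 4, 4, 4, 4, 6, 10, 9, 9]

pivot=6, i=-1
j=0: 6≤6, i=0, swap(0,0) ⇒ [6, 6, 9, 4, 10, 9, 4, 4, 4, 6]
j=1: 6≤6, i=1, swap(1,1) ⇒ [6, 6, 9, 4, 10, 9, 4, 4, 4, 6]
j=2: 9>6, skip
j=3: 4≤6, i=2, swap(2,3) ⇒ [6, 6, 4, 9, 10, 9, 4, 4, 4, 6]
j=4: 10>6, skip
j=5: 9>6, skip
j=6: 4≤6, i=3, swap(3,6) ⇒ [6, 6, 4, 4, 10, 9, 9, 4, 4, 6]
j=7: 4≤6, i=4, swap(4,7) ⇒ [6, 6, 4, 4, 4, 9, 9, 10, 4, 6]
j=8: 4≤6, i=5, swap(5,8) ⇒ [6, 6, 4, 4, 4, 4, 9, 10, 9, 6]
swap(6,9) ⇒ [6, 6, 4, 4, 4, 4, 6, 10, 9, 9]; return 6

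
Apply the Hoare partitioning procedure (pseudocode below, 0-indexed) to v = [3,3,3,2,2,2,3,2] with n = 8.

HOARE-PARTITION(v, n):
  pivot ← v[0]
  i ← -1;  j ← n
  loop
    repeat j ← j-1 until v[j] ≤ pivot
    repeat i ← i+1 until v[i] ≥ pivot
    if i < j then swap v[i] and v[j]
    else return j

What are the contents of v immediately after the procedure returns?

[2,3,2,2,2,3,3,3]

pivot=3
j stops at 7 (2), i stops at 0 (3); swap ⇒ [2,3,3,2,2,2,3,3]
j stops at 6 (3), i stops at 1 (3); swap ⇒ [2,3,3,2,2,2,3,3]
j stops at 5 (2), i stops at 2 (3); swap ⇒ [2,3,2,2,2,3,3,3]
j stops at 4, i stops at 5; i≥j ⇒ return 4. v=[2,3,2,2,2,3,3,3]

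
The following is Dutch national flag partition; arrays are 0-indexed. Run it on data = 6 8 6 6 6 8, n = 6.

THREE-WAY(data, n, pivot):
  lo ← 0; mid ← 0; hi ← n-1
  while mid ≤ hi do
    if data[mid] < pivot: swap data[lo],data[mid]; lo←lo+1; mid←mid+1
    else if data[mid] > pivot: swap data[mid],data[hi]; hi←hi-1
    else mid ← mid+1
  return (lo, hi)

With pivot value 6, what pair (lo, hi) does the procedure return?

pivot = 6; lo=0, mid=0, hi=5
data[mid]=6=6: mid=1
data[mid]=8>6: swap data[1],data[5]; hi=4 → 6 8 6 6 6 8
data[mid]=8>6: swap data[1],data[4]; hi=3 → 6 6 6 6 8 8
data[mid]=6=6: mid=2
data[mid]=6=6: mid=3
data[mid]=6=6: mid=4
end: lo=0, hi=3; data = 6 6 6 6 8 8

(0, 3)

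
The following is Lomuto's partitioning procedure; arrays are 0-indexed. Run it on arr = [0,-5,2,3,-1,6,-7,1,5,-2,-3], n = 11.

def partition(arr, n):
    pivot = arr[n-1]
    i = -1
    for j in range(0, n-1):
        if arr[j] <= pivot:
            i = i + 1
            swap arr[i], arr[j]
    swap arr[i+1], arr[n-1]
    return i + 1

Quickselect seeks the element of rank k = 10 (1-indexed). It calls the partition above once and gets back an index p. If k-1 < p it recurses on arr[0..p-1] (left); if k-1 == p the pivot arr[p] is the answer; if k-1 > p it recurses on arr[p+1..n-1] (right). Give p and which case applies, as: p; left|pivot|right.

pivot=-3, i=-1
j=0: 0>-3, skip
j=1: -5≤-3, i=0, swap(0,1) ⇒ [-5,0,2,3,-1,6,-7,1,5,-2,-3]
j=2: 2>-3, skip
j=3: 3>-3, skip
j=4: -1>-3, skip
j=5: 6>-3, skip
j=6: -7≤-3, i=1, swap(1,6) ⇒ [-5,-7,2,3,-1,6,0,1,5,-2,-3]
j=7: 1>-3, skip
j=8: 5>-3, skip
j=9: -2>-3, skip
swap(2,10) ⇒ [-5,-7,-3,3,-1,6,0,1,5,-2,2]; return 2
p = 2; k-1 = 9 > 2 ⇒ right

2; right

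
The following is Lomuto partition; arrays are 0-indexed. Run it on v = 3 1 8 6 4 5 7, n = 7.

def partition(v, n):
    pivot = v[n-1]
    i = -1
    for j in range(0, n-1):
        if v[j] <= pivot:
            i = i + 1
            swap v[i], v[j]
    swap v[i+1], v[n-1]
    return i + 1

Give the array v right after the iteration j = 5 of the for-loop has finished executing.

3 1 6 4 5 8 7

pivot = v[6] = 7; i = -1
j=0: v[0]=3 ≤ 7 → i=0, swap v[0],v[0] (no change) → 3 1 8 6 4 5 7
j=1: v[1]=1 ≤ 7 → i=1, swap v[1],v[1] (no change) → 3 1 8 6 4 5 7
j=2: v[2]=8 > 7 → no swap
j=3: v[3]=6 ≤ 7 → i=2, swap v[2],v[3] → 3 1 6 8 4 5 7
j=4: v[4]=4 ≤ 7 → i=3, swap v[3],v[4] → 3 1 6 4 8 5 7
j=5: v[5]=5 ≤ 7 → i=4, swap v[4],v[5] → 3 1 6 4 5 8 7
(after j=5) v = 3 1 6 4 5 8 7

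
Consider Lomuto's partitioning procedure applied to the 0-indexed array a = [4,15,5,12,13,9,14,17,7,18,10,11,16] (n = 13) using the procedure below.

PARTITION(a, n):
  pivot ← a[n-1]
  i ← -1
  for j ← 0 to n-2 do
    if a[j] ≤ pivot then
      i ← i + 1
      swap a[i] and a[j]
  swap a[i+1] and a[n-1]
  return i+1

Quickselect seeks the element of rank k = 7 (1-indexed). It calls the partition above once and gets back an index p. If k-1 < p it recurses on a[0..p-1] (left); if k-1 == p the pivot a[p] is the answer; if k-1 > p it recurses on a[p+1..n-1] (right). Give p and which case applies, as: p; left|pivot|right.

10; left

pivot=16, i=-1
j=0: 4≤16, i=0, swap(0,0) ⇒ [4,15,5,12,13,9,14,17,7,18,10,11,16]
j=1: 15≤16, i=1, swap(1,1) ⇒ [4,15,5,12,13,9,14,17,7,18,10,11,16]
j=2: 5≤16, i=2, swap(2,2) ⇒ [4,15,5,12,13,9,14,17,7,18,10,11,16]
j=3: 12≤16, i=3, swap(3,3) ⇒ [4,15,5,12,13,9,14,17,7,18,10,11,16]
j=4: 13≤16, i=4, swap(4,4) ⇒ [4,15,5,12,13,9,14,17,7,18,10,11,16]
j=5: 9≤16, i=5, swap(5,5) ⇒ [4,15,5,12,13,9,14,17,7,18,10,11,16]
j=6: 14≤16, i=6, swap(6,6) ⇒ [4,15,5,12,13,9,14,17,7,18,10,11,16]
j=7: 17>16, skip
j=8: 7≤16, i=7, swap(7,8) ⇒ [4,15,5,12,13,9,14,7,17,18,10,11,16]
j=9: 18>16, skip
j=10: 10≤16, i=8, swap(8,10) ⇒ [4,15,5,12,13,9,14,7,10,18,17,11,16]
j=11: 11≤16, i=9, swap(9,11) ⇒ [4,15,5,12,13,9,14,7,10,11,17,18,16]
swap(10,12) ⇒ [4,15,5,12,13,9,14,7,10,11,16,18,17]; return 10
p = 10; k-1 = 6 < 10 ⇒ left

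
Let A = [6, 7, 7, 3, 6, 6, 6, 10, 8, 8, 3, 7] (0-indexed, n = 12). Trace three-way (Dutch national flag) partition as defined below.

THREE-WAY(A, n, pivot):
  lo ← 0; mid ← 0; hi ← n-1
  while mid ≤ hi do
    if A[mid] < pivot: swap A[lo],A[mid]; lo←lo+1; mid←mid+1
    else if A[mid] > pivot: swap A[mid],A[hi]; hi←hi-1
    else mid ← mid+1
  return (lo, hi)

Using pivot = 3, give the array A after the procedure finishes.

[3, 3, 7, 6, 6, 6, 10, 8, 8, 7, 7, 6]

pivot = 3; lo=0, mid=0, hi=11
A[mid]=6>3: swap A[0],A[11]; hi=10 → [7, 7, 7, 3, 6, 6, 6, 10, 8, 8, 3, 6]
A[mid]=7>3: swap A[0],A[10]; hi=9 → [3, 7, 7, 3, 6, 6, 6, 10, 8, 8, 7, 6]
A[mid]=3=3: mid=1
A[mid]=7>3: swap A[1],A[9]; hi=8 → [3, 8, 7, 3, 6, 6, 6, 10, 8, 7, 7, 6]
A[mid]=8>3: swap A[1],A[8]; hi=7 → [3, 8, 7, 3, 6, 6, 6, 10, 8, 7, 7, 6]
A[mid]=8>3: swap A[1],A[7]; hi=6 → [3, 10, 7, 3, 6, 6, 6, 8, 8, 7, 7, 6]
A[mid]=10>3: swap A[1],A[6]; hi=5 → [3, 6, 7, 3, 6, 6, 10, 8, 8, 7, 7, 6]
A[mid]=6>3: swap A[1],A[5]; hi=4 → [3, 6, 7, 3, 6, 6, 10, 8, 8, 7, 7, 6]
A[mid]=6>3: swap A[1],A[4]; hi=3 → [3, 6, 7, 3, 6, 6, 10, 8, 8, 7, 7, 6]
A[mid]=6>3: swap A[1],A[3]; hi=2 → [3, 3, 7, 6, 6, 6, 10, 8, 8, 7, 7, 6]
A[mid]=3=3: mid=2
A[mid]=7>3: swap A[2],A[2]; hi=1 → [3, 3, 7, 6, 6, 6, 10, 8, 8, 7, 7, 6]
end: lo=0, hi=1; A = [3, 3, 7, 6, 6, 6, 10, 8, 8, 7, 7, 6]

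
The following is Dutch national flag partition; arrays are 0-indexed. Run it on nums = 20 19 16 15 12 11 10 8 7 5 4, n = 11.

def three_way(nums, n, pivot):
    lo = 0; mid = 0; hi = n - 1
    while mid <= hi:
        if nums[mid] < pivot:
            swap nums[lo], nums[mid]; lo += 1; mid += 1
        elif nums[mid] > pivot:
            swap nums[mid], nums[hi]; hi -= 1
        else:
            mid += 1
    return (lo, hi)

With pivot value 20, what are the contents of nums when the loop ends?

pivot = 20; lo=0, mid=0, hi=10
nums[mid]=20=20: mid=1
nums[mid]=19<20: swap nums[0],nums[1]; lo=1,mid=2 → 19 20 16 15 12 11 10 8 7 5 4
nums[mid]=16<20: swap nums[1],nums[2]; lo=2,mid=3 → 19 16 20 15 12 11 10 8 7 5 4
nums[mid]=15<20: swap nums[2],nums[3]; lo=3,mid=4 → 19 16 15 20 12 11 10 8 7 5 4
nums[mid]=12<20: swap nums[3],nums[4]; lo=4,mid=5 → 19 16 15 12 20 11 10 8 7 5 4
nums[mid]=11<20: swap nums[4],nums[5]; lo=5,mid=6 → 19 16 15 12 11 20 10 8 7 5 4
nums[mid]=10<20: swap nums[5],nums[6]; lo=6,mid=7 → 19 16 15 12 11 10 20 8 7 5 4
nums[mid]=8<20: swap nums[6],nums[7]; lo=7,mid=8 → 19 16 15 12 11 10 8 20 7 5 4
nums[mid]=7<20: swap nums[7],nums[8]; lo=8,mid=9 → 19 16 15 12 11 10 8 7 20 5 4
nums[mid]=5<20: swap nums[8],nums[9]; lo=9,mid=10 → 19 16 15 12 11 10 8 7 5 20 4
nums[mid]=4<20: swap nums[9],nums[10]; lo=10,mid=11 → 19 16 15 12 11 10 8 7 5 4 20
end: lo=10, hi=10; nums = 19 16 15 12 11 10 8 7 5 4 20

19 16 15 12 11 10 8 7 5 4 20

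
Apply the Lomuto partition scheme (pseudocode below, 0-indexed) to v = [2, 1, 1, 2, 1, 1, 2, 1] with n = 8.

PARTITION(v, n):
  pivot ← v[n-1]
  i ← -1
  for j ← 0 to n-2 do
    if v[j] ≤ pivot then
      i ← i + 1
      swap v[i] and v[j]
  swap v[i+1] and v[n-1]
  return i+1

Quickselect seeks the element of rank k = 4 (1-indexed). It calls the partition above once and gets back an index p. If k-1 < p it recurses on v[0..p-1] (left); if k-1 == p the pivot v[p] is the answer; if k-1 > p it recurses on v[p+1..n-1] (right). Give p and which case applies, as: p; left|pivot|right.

pivot = v[7] = 1; i = -1
j=0: v[0]=2 > 1 → no swap
j=1: v[1]=1 ≤ 1 → i=0, swap v[0],v[1] → [1, 2, 1, 2, 1, 1, 2, 1]
j=2: v[2]=1 ≤ 1 → i=1, swap v[1],v[2] → [1, 1, 2, 2, 1, 1, 2, 1]
j=3: v[3]=2 > 1 → no swap
j=4: v[4]=1 ≤ 1 → i=2, swap v[2],v[4] → [1, 1, 1, 2, 2, 1, 2, 1]
j=5: v[5]=1 ≤ 1 → i=3, swap v[3],v[5] → [1, 1, 1, 1, 2, 2, 2, 1]
j=6: v[6]=2 > 1 → no swap
final swap v[4],v[7] → [1, 1, 1, 1, 1, 2, 2, 2]; return 4
p = 4; k-1 = 3 < 4 ⇒ left

4; left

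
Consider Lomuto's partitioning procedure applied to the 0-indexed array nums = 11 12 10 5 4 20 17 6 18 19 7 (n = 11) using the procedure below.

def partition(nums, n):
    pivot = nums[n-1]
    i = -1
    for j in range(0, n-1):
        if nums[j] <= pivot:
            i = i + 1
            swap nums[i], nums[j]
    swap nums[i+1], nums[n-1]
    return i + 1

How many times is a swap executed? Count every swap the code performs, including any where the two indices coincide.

4

pivot=7, i=-1
j=0: 11>7, skip
j=1: 12>7, skip
j=2: 10>7, skip
j=3: 5≤7, i=0, swap(0,3) ⇒ 5 12 10 11 4 20 17 6 18 19 7
j=4: 4≤7, i=1, swap(1,4) ⇒ 5 4 10 11 12 20 17 6 18 19 7
j=5: 20>7, skip
j=6: 17>7, skip
j=7: 6≤7, i=2, swap(2,7) ⇒ 5 4 6 11 12 20 17 10 18 19 7
j=8: 18>7, skip
j=9: 19>7, skip
swap(3,10) ⇒ 5 4 6 7 12 20 17 10 18 19 11; return 3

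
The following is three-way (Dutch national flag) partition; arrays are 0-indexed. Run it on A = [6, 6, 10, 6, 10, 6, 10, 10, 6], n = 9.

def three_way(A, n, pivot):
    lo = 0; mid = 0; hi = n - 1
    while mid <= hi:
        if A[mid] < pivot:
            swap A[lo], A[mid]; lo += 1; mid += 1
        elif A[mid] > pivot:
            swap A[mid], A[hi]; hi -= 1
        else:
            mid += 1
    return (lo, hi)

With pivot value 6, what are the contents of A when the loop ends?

[6, 6, 6, 6, 6, 10, 10, 10, 10]

pivot = 6; lo=0, mid=0, hi=8
A[mid]=6=6: mid=1
A[mid]=6=6: mid=2
A[mid]=10>6: swap A[2],A[8]; hi=7 → [6, 6, 6, 6, 10, 6, 10, 10, 10]
A[mid]=6=6: mid=3
A[mid]=6=6: mid=4
A[mid]=10>6: swap A[4],A[7]; hi=6 → [6, 6, 6, 6, 10, 6, 10, 10, 10]
A[mid]=10>6: swap A[4],A[6]; hi=5 → [6, 6, 6, 6, 10, 6, 10, 10, 10]
A[mid]=10>6: swap A[4],A[5]; hi=4 → [6, 6, 6, 6, 6, 10, 10, 10, 10]
A[mid]=6=6: mid=5
end: lo=0, hi=4; A = [6, 6, 6, 6, 6, 10, 10, 10, 10]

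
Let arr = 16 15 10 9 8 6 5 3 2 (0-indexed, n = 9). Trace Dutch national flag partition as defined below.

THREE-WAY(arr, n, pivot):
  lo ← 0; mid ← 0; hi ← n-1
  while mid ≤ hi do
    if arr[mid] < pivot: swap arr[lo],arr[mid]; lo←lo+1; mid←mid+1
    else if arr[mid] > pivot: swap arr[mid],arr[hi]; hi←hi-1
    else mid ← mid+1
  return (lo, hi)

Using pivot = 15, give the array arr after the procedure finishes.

lo=0 mid=0 hi=8
16>15: swap(0,8), hi=7 ⇒ 2 15 10 9 8 6 5 3 16
2<15: swap(0,0), lo=1 mid=1 ⇒ 2 15 10 9 8 6 5 3 16
15=15: mid=2
10<15: swap(1,2), lo=2 mid=3 ⇒ 2 10 15 9 8 6 5 3 16
9<15: swap(2,3), lo=3 mid=4 ⇒ 2 10 9 15 8 6 5 3 16
8<15: swap(3,4), lo=4 mid=5 ⇒ 2 10 9 8 15 6 5 3 16
6<15: swap(4,5), lo=5 mid=6 ⇒ 2 10 9 8 6 15 5 3 16
5<15: swap(5,6), lo=6 mid=7 ⇒ 2 10 9 8 6 5 15 3 16
3<15: swap(6,7), lo=7 mid=8 ⇒ 2 10 9 8 6 5 3 15 16
done. lo=7 hi=7; arr=2 10 9 8 6 5 3 15 16

2 10 9 8 6 5 3 15 16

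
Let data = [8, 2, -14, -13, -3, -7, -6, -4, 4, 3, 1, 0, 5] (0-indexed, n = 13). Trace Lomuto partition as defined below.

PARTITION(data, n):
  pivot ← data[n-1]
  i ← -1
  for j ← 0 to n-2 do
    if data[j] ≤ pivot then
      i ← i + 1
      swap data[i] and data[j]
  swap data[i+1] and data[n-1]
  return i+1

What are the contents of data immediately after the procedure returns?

[2, -14, -13, -3, -7, -6, -4, 4, 3, 1, 0, 5, 8]

pivot=5, i=-1
j=0: 8>5, skip
j=1: 2≤5, i=0, swap(0,1) ⇒ [2, 8, -14, -13, -3, -7, -6, -4, 4, 3, 1, 0, 5]
j=2: -14≤5, i=1, swap(1,2) ⇒ [2, -14, 8, -13, -3, -7, -6, -4, 4, 3, 1, 0, 5]
j=3: -13≤5, i=2, swap(2,3) ⇒ [2, -14, -13, 8, -3, -7, -6, -4, 4, 3, 1, 0, 5]
j=4: -3≤5, i=3, swap(3,4) ⇒ [2, -14, -13, -3, 8, -7, -6, -4, 4, 3, 1, 0, 5]
j=5: -7≤5, i=4, swap(4,5) ⇒ [2, -14, -13, -3, -7, 8, -6, -4, 4, 3, 1, 0, 5]
j=6: -6≤5, i=5, swap(5,6) ⇒ [2, -14, -13, -3, -7, -6, 8, -4, 4, 3, 1, 0, 5]
j=7: -4≤5, i=6, swap(6,7) ⇒ [2, -14, -13, -3, -7, -6, -4, 8, 4, 3, 1, 0, 5]
j=8: 4≤5, i=7, swap(7,8) ⇒ [2, -14, -13, -3, -7, -6, -4, 4, 8, 3, 1, 0, 5]
j=9: 3≤5, i=8, swap(8,9) ⇒ [2, -14, -13, -3, -7, -6, -4, 4, 3, 8, 1, 0, 5]
j=10: 1≤5, i=9, swap(9,10) ⇒ [2, -14, -13, -3, -7, -6, -4, 4, 3, 1, 8, 0, 5]
j=11: 0≤5, i=10, swap(10,11) ⇒ [2, -14, -13, -3, -7, -6, -4, 4, 3, 1, 0, 8, 5]
swap(11,12) ⇒ [2, -14, -13, -3, -7, -6, -4, 4, 3, 1, 0, 5, 8]; return 11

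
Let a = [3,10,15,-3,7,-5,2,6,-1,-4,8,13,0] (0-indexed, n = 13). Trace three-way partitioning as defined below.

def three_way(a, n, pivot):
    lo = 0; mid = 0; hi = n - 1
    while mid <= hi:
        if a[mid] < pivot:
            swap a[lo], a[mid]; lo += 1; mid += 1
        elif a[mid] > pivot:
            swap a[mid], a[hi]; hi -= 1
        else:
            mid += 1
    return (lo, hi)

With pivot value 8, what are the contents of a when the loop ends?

lo=0 mid=0 hi=12
3<8: swap(0,0), lo=1 mid=1 ⇒ [3,10,15,-3,7,-5,2,6,-1,-4,8,13,0]
10>8: swap(1,12), hi=11 ⇒ [3,0,15,-3,7,-5,2,6,-1,-4,8,13,10]
0<8: swap(1,1), lo=2 mid=2 ⇒ [3,0,15,-3,7,-5,2,6,-1,-4,8,13,10]
15>8: swap(2,11), hi=10 ⇒ [3,0,13,-3,7,-5,2,6,-1,-4,8,15,10]
13>8: swap(2,10), hi=9 ⇒ [3,0,8,-3,7,-5,2,6,-1,-4,13,15,10]
8=8: mid=3
-3<8: swap(2,3), lo=3 mid=4 ⇒ [3,0,-3,8,7,-5,2,6,-1,-4,13,15,10]
7<8: swap(3,4), lo=4 mid=5 ⇒ [3,0,-3,7,8,-5,2,6,-1,-4,13,15,10]
-5<8: swap(4,5), lo=5 mid=6 ⇒ [3,0,-3,7,-5,8,2,6,-1,-4,13,15,10]
2<8: swap(5,6), lo=6 mid=7 ⇒ [3,0,-3,7,-5,2,8,6,-1,-4,13,15,10]
6<8: swap(6,7), lo=7 mid=8 ⇒ [3,0,-3,7,-5,2,6,8,-1,-4,13,15,10]
-1<8: swap(7,8), lo=8 mid=9 ⇒ [3,0,-3,7,-5,2,6,-1,8,-4,13,15,10]
-4<8: swap(8,9), lo=9 mid=10 ⇒ [3,0,-3,7,-5,2,6,-1,-4,8,13,15,10]
done. lo=9 hi=9; a=[3,0,-3,7,-5,2,6,-1,-4,8,13,15,10]

[3,0,-3,7,-5,2,6,-1,-4,8,13,15,10]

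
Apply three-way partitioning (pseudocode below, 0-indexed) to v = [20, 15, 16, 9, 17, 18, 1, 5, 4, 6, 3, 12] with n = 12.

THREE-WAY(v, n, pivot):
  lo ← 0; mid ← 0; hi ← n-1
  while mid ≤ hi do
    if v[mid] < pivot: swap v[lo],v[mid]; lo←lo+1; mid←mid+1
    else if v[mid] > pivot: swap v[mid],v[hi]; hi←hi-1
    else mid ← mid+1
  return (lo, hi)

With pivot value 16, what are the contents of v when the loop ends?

pivot = 16; lo=0, mid=0, hi=11
v[mid]=20>16: swap v[0],v[11]; hi=10 → [12, 15, 16, 9, 17, 18, 1, 5, 4, 6, 3, 20]
v[mid]=12<16: swap v[0],v[0]; lo=1,mid=1 → [12, 15, 16, 9, 17, 18, 1, 5, 4, 6, 3, 20]
v[mid]=15<16: swap v[1],v[1]; lo=2,mid=2 → [12, 15, 16, 9, 17, 18, 1, 5, 4, 6, 3, 20]
v[mid]=16=16: mid=3
v[mid]=9<16: swap v[2],v[3]; lo=3,mid=4 → [12, 15, 9, 16, 17, 18, 1, 5, 4, 6, 3, 20]
v[mid]=17>16: swap v[4],v[10]; hi=9 → [12, 15, 9, 16, 3, 18, 1, 5, 4, 6, 17, 20]
v[mid]=3<16: swap v[3],v[4]; lo=4,mid=5 → [12, 15, 9, 3, 16, 18, 1, 5, 4, 6, 17, 20]
v[mid]=18>16: swap v[5],v[9]; hi=8 → [12, 15, 9, 3, 16, 6, 1, 5, 4, 18, 17, 20]
v[mid]=6<16: swap v[4],v[5]; lo=5,mid=6 → [12, 15, 9, 3, 6, 16, 1, 5, 4, 18, 17, 20]
v[mid]=1<16: swap v[5],v[6]; lo=6,mid=7 → [12, 15, 9, 3, 6, 1, 16, 5, 4, 18, 17, 20]
v[mid]=5<16: swap v[6],v[7]; lo=7,mid=8 → [12, 15, 9, 3, 6, 1, 5, 16, 4, 18, 17, 20]
v[mid]=4<16: swap v[7],v[8]; lo=8,mid=9 → [12, 15, 9, 3, 6, 1, 5, 4, 16, 18, 17, 20]
end: lo=8, hi=8; v = [12, 15, 9, 3, 6, 1, 5, 4, 16, 18, 17, 20]

[12, 15, 9, 3, 6, 1, 5, 4, 16, 18, 17, 20]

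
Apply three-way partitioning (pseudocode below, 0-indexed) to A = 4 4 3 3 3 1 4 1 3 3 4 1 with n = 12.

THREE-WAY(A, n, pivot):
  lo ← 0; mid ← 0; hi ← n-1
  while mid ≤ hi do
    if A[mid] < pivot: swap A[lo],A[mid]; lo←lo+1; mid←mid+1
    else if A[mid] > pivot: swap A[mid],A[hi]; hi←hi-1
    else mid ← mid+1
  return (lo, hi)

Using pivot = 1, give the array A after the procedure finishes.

lo=0 mid=0 hi=11
4>1: swap(0,11), hi=10 ⇒ 1 4 3 3 3 1 4 1 3 3 4 4
1=1: mid=1
4>1: swap(1,10), hi=9 ⇒ 1 4 3 3 3 1 4 1 3 3 4 4
4>1: swap(1,9), hi=8 ⇒ 1 3 3 3 3 1 4 1 3 4 4 4
3>1: swap(1,8), hi=7 ⇒ 1 3 3 3 3 1 4 1 3 4 4 4
3>1: swap(1,7), hi=6 ⇒ 1 1 3 3 3 1 4 3 3 4 4 4
1=1: mid=2
3>1: swap(2,6), hi=5 ⇒ 1 1 4 3 3 1 3 3 3 4 4 4
4>1: swap(2,5), hi=4 ⇒ 1 1 1 3 3 4 3 3 3 4 4 4
1=1: mid=3
3>1: swap(3,4), hi=3 ⇒ 1 1 1 3 3 4 3 3 3 4 4 4
3>1: swap(3,3), hi=2 ⇒ 1 1 1 3 3 4 3 3 3 4 4 4
done. lo=0 hi=2; A=1 1 1 3 3 4 3 3 3 4 4 4

1 1 1 3 3 4 3 3 3 4 4 4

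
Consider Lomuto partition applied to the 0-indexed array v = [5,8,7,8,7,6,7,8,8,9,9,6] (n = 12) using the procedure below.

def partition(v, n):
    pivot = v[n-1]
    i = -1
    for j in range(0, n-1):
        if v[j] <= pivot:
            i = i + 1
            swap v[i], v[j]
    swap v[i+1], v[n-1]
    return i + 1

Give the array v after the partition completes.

[5,6,6,8,7,8,7,8,8,9,9,7]

pivot = v[11] = 6; i = -1
j=0: v[0]=5 ≤ 6 → i=0, swap v[0],v[0] (no change) → [5,8,7,8,7,6,7,8,8,9,9,6]
j=1: v[1]=8 > 6 → no swap
j=2: v[2]=7 > 6 → no swap
j=3: v[3]=8 > 6 → no swap
j=4: v[4]=7 > 6 → no swap
j=5: v[5]=6 ≤ 6 → i=1, swap v[1],v[5] → [5,6,7,8,7,8,7,8,8,9,9,6]
j=6: v[6]=7 > 6 → no swap
j=7: v[7]=8 > 6 → no swap
j=8: v[8]=8 > 6 → no swap
j=9: v[9]=9 > 6 → no swap
j=10: v[10]=9 > 6 → no swap
final swap v[2],v[11] → [5,6,6,8,7,8,7,8,8,9,9,7]; return 2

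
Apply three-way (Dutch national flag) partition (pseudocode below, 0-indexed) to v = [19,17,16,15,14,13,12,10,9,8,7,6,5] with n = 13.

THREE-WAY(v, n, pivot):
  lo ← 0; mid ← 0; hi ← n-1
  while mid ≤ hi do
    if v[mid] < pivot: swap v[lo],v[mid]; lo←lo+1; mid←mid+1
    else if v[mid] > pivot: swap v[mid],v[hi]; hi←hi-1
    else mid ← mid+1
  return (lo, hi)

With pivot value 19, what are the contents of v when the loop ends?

pivot = 19; lo=0, mid=0, hi=12
v[mid]=19=19: mid=1
v[mid]=17<19: swap v[0],v[1]; lo=1,mid=2 → [17,19,16,15,14,13,12,10,9,8,7,6,5]
v[mid]=16<19: swap v[1],v[2]; lo=2,mid=3 → [17,16,19,15,14,13,12,10,9,8,7,6,5]
v[mid]=15<19: swap v[2],v[3]; lo=3,mid=4 → [17,16,15,19,14,13,12,10,9,8,7,6,5]
v[mid]=14<19: swap v[3],v[4]; lo=4,mid=5 → [17,16,15,14,19,13,12,10,9,8,7,6,5]
v[mid]=13<19: swap v[4],v[5]; lo=5,mid=6 → [17,16,15,14,13,19,12,10,9,8,7,6,5]
v[mid]=12<19: swap v[5],v[6]; lo=6,mid=7 → [17,16,15,14,13,12,19,10,9,8,7,6,5]
v[mid]=10<19: swap v[6],v[7]; lo=7,mid=8 → [17,16,15,14,13,12,10,19,9,8,7,6,5]
v[mid]=9<19: swap v[7],v[8]; lo=8,mid=9 → [17,16,15,14,13,12,10,9,19,8,7,6,5]
v[mid]=8<19: swap v[8],v[9]; lo=9,mid=10 → [17,16,15,14,13,12,10,9,8,19,7,6,5]
v[mid]=7<19: swap v[9],v[10]; lo=10,mid=11 → [17,16,15,14,13,12,10,9,8,7,19,6,5]
v[mid]=6<19: swap v[10],v[11]; lo=11,mid=12 → [17,16,15,14,13,12,10,9,8,7,6,19,5]
v[mid]=5<19: swap v[11],v[12]; lo=12,mid=13 → [17,16,15,14,13,12,10,9,8,7,6,5,19]
end: lo=12, hi=12; v = [17,16,15,14,13,12,10,9,8,7,6,5,19]

[17,16,15,14,13,12,10,9,8,7,6,5,19]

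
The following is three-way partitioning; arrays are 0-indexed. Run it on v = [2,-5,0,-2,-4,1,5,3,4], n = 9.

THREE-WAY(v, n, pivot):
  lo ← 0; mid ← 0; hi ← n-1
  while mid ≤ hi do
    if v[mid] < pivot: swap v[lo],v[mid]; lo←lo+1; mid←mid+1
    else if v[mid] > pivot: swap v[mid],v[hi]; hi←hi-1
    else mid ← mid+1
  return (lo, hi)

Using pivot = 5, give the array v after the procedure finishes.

pivot = 5; lo=0, mid=0, hi=8
v[mid]=2<5: swap v[0],v[0]; lo=1,mid=1 → [2,-5,0,-2,-4,1,5,3,4]
v[mid]=-5<5: swap v[1],v[1]; lo=2,mid=2 → [2,-5,0,-2,-4,1,5,3,4]
v[mid]=0<5: swap v[2],v[2]; lo=3,mid=3 → [2,-5,0,-2,-4,1,5,3,4]
v[mid]=-2<5: swap v[3],v[3]; lo=4,mid=4 → [2,-5,0,-2,-4,1,5,3,4]
v[mid]=-4<5: swap v[4],v[4]; lo=5,mid=5 → [2,-5,0,-2,-4,1,5,3,4]
v[mid]=1<5: swap v[5],v[5]; lo=6,mid=6 → [2,-5,0,-2,-4,1,5,3,4]
v[mid]=5=5: mid=7
v[mid]=3<5: swap v[6],v[7]; lo=7,mid=8 → [2,-5,0,-2,-4,1,3,5,4]
v[mid]=4<5: swap v[7],v[8]; lo=8,mid=9 → [2,-5,0,-2,-4,1,3,4,5]
end: lo=8, hi=8; v = [2,-5,0,-2,-4,1,3,4,5]

[2,-5,0,-2,-4,1,3,4,5]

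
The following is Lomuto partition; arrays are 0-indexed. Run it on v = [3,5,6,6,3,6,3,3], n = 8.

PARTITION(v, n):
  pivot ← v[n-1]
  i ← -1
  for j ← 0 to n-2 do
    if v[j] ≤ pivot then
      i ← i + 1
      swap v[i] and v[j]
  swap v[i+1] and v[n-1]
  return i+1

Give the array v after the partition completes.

pivot = v[7] = 3; i = -1
j=0: v[0]=3 ≤ 3 → i=0, swap v[0],v[0] (no change) → [3,5,6,6,3,6,3,3]
j=1: v[1]=5 > 3 → no swap
j=2: v[2]=6 > 3 → no swap
j=3: v[3]=6 > 3 → no swap
j=4: v[4]=3 ≤ 3 → i=1, swap v[1],v[4] → [3,3,6,6,5,6,3,3]
j=5: v[5]=6 > 3 → no swap
j=6: v[6]=3 ≤ 3 → i=2, swap v[2],v[6] → [3,3,3,6,5,6,6,3]
final swap v[3],v[7] → [3,3,3,3,5,6,6,6]; return 3

[3,3,3,3,5,6,6,6]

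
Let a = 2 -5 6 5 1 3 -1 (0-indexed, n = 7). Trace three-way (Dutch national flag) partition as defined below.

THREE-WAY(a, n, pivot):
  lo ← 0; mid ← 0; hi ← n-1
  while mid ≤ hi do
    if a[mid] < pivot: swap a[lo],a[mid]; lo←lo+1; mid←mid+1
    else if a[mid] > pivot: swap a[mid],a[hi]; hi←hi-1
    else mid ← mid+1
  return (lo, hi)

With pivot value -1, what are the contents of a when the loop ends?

pivot = -1; lo=0, mid=0, hi=6
a[mid]=2>-1: swap a[0],a[6]; hi=5 → -1 -5 6 5 1 3 2
a[mid]=-1=-1: mid=1
a[mid]=-5<-1: swap a[0],a[1]; lo=1,mid=2 → -5 -1 6 5 1 3 2
a[mid]=6>-1: swap a[2],a[5]; hi=4 → -5 -1 3 5 1 6 2
a[mid]=3>-1: swap a[2],a[4]; hi=3 → -5 -1 1 5 3 6 2
a[mid]=1>-1: swap a[2],a[3]; hi=2 → -5 -1 5 1 3 6 2
a[mid]=5>-1: swap a[2],a[2]; hi=1 → -5 -1 5 1 3 6 2
end: lo=1, hi=1; a = -5 -1 5 1 3 6 2

-5 -1 5 1 3 6 2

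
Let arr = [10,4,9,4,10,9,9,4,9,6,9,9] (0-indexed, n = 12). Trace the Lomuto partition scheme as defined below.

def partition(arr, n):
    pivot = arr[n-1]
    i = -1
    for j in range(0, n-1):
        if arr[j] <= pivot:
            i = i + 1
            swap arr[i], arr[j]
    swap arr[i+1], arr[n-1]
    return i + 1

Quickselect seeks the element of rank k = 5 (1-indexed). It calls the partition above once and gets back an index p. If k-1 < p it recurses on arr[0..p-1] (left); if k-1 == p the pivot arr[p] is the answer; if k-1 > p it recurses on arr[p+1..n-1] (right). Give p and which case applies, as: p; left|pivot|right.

9; left

pivot = arr[11] = 9; i = -1
j=0: arr[0]=10 > 9 → no swap
j=1: arr[1]=4 ≤ 9 → i=0, swap arr[0],arr[1] → [4,10,9,4,10,9,9,4,9,6,9,9]
j=2: arr[2]=9 ≤ 9 → i=1, swap arr[1],arr[2] → [4,9,10,4,10,9,9,4,9,6,9,9]
j=3: arr[3]=4 ≤ 9 → i=2, swap arr[2],arr[3] → [4,9,4,10,10,9,9,4,9,6,9,9]
j=4: arr[4]=10 > 9 → no swap
j=5: arr[5]=9 ≤ 9 → i=3, swap arr[3],arr[5] → [4,9,4,9,10,10,9,4,9,6,9,9]
j=6: arr[6]=9 ≤ 9 → i=4, swap arr[4],arr[6] → [4,9,4,9,9,10,10,4,9,6,9,9]
j=7: arr[7]=4 ≤ 9 → i=5, swap arr[5],arr[7] → [4,9,4,9,9,4,10,10,9,6,9,9]
j=8: arr[8]=9 ≤ 9 → i=6, swap arr[6],arr[8] → [4,9,4,9,9,4,9,10,10,6,9,9]
j=9: arr[9]=6 ≤ 9 → i=7, swap arr[7],arr[9] → [4,9,4,9,9,4,9,6,10,10,9,9]
j=10: arr[10]=9 ≤ 9 → i=8, swap arr[8],arr[10] → [4,9,4,9,9,4,9,6,9,10,10,9]
final swap arr[9],arr[11] → [4,9,4,9,9,4,9,6,9,9,10,10]; return 9
p = 9; k-1 = 4 < 9 ⇒ left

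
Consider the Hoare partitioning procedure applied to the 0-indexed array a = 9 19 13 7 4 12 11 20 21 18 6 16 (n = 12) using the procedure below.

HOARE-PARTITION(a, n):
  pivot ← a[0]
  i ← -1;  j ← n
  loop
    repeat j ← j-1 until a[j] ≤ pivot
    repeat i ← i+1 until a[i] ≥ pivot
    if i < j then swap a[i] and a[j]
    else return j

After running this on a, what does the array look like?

6 4 7 13 19 12 11 20 21 18 9 16

pivot=9
j stops at 10 (6), i stops at 0 (9); swap ⇒ 6 19 13 7 4 12 11 20 21 18 9 16
j stops at 4 (4), i stops at 1 (19); swap ⇒ 6 4 13 7 19 12 11 20 21 18 9 16
j stops at 3 (7), i stops at 2 (13); swap ⇒ 6 4 7 13 19 12 11 20 21 18 9 16
j stops at 2, i stops at 3; i≥j ⇒ return 2. a=6 4 7 13 19 12 11 20 21 18 9 16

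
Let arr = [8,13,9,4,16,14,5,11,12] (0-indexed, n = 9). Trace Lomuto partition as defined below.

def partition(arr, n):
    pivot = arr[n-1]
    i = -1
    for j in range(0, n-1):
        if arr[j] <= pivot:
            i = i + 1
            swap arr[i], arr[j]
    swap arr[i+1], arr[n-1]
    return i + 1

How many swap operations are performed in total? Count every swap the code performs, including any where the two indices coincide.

6

pivot = arr[8] = 12; i = -1
j=0: arr[0]=8 ≤ 12 → i=0, swap arr[0],arr[0] (no change) → [8,13,9,4,16,14,5,11,12]
j=1: arr[1]=13 > 12 → no swap
j=2: arr[2]=9 ≤ 12 → i=1, swap arr[1],arr[2] → [8,9,13,4,16,14,5,11,12]
j=3: arr[3]=4 ≤ 12 → i=2, swap arr[2],arr[3] → [8,9,4,13,16,14,5,11,12]
j=4: arr[4]=16 > 12 → no swap
j=5: arr[5]=14 > 12 → no swap
j=6: arr[6]=5 ≤ 12 → i=3, swap arr[3],arr[6] → [8,9,4,5,16,14,13,11,12]
j=7: arr[7]=11 ≤ 12 → i=4, swap arr[4],arr[7] → [8,9,4,5,11,14,13,16,12]
final swap arr[5],arr[8] → [8,9,4,5,11,12,13,16,14]; return 5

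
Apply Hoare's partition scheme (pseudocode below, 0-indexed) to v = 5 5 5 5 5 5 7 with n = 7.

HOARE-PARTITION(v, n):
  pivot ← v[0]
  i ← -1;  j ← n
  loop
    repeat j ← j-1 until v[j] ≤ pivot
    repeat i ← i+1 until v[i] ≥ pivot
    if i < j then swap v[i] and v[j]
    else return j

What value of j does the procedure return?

pivot=5
j stops at 5 (5), i stops at 0 (5); swap ⇒ 5 5 5 5 5 5 7
j stops at 4 (5), i stops at 1 (5); swap ⇒ 5 5 5 5 5 5 7
j stops at 3 (5), i stops at 2 (5); swap ⇒ 5 5 5 5 5 5 7
j stops at 2, i stops at 3; i≥j ⇒ return 2. v=5 5 5 5 5 5 7

2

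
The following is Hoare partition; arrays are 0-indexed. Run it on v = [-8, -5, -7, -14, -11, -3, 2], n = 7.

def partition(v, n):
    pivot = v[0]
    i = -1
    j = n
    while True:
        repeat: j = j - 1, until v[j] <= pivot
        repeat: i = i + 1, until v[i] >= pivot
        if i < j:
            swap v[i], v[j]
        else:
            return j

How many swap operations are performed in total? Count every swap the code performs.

2

pivot=-8
j stops at 4 (-11), i stops at 0 (-8); swap ⇒ [-11, -5, -7, -14, -8, -3, 2]
j stops at 3 (-14), i stops at 1 (-5); swap ⇒ [-11, -14, -7, -5, -8, -3, 2]
j stops at 1, i stops at 2; i≥j ⇒ return 1. v=[-11, -14, -7, -5, -8, -3, 2]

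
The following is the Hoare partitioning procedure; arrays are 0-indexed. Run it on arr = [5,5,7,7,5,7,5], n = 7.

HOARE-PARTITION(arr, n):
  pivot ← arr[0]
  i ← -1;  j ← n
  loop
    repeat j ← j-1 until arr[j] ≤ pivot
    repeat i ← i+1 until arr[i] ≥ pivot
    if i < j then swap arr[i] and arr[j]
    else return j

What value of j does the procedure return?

1

pivot=5
j stops at 6 (5), i stops at 0 (5); swap ⇒ [5,5,7,7,5,7,5]
j stops at 4 (5), i stops at 1 (5); swap ⇒ [5,5,7,7,5,7,5]
j stops at 1, i stops at 2; i≥j ⇒ return 1. arr=[5,5,7,7,5,7,5]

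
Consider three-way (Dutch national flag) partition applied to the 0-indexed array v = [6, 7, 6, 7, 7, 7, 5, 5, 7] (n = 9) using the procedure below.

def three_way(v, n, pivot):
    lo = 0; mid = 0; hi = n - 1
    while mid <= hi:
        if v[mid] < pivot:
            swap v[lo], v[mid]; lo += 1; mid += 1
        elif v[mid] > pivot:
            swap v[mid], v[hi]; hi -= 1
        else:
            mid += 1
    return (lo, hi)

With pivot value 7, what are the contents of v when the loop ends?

pivot = 7; lo=0, mid=0, hi=8
v[mid]=6<7: swap v[0],v[0]; lo=1,mid=1 → [6, 7, 6, 7, 7, 7, 5, 5, 7]
v[mid]=7=7: mid=2
v[mid]=6<7: swap v[1],v[2]; lo=2,mid=3 → [6, 6, 7, 7, 7, 7, 5, 5, 7]
v[mid]=7=7: mid=4
v[mid]=7=7: mid=5
v[mid]=7=7: mid=6
v[mid]=5<7: swap v[2],v[6]; lo=3,mid=7 → [6, 6, 5, 7, 7, 7, 7, 5, 7]
v[mid]=5<7: swap v[3],v[7]; lo=4,mid=8 → [6, 6, 5, 5, 7, 7, 7, 7, 7]
v[mid]=7=7: mid=9
end: lo=4, hi=8; v = [6, 6, 5, 5, 7, 7, 7, 7, 7]

[6, 6, 5, 5, 7, 7, 7, 7, 7]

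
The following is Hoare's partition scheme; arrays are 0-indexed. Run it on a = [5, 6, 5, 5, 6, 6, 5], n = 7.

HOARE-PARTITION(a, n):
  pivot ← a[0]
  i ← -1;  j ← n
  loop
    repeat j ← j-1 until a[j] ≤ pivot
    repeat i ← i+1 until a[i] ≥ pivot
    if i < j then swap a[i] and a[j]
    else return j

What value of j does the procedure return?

pivot=5
j stops at 6 (5), i stops at 0 (5); swap ⇒ [5, 6, 5, 5, 6, 6, 5]
j stops at 3 (5), i stops at 1 (6); swap ⇒ [5, 5, 5, 6, 6, 6, 5]
j stops at 2, i stops at 2; i≥j ⇒ return 2. a=[5, 5, 5, 6, 6, 6, 5]

2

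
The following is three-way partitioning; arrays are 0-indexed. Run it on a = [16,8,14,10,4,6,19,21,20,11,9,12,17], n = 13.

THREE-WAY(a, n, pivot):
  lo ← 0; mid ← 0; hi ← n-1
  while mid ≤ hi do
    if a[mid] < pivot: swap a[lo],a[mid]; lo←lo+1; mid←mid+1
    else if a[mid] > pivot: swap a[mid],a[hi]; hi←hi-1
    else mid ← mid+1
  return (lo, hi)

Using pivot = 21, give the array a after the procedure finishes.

lo=0 mid=0 hi=12
16<21: swap(0,0), lo=1 mid=1 ⇒ [16,8,14,10,4,6,19,21,20,11,9,12,17]
8<21: swap(1,1), lo=2 mid=2 ⇒ [16,8,14,10,4,6,19,21,20,11,9,12,17]
14<21: swap(2,2), lo=3 mid=3 ⇒ [16,8,14,10,4,6,19,21,20,11,9,12,17]
10<21: swap(3,3), lo=4 mid=4 ⇒ [16,8,14,10,4,6,19,21,20,11,9,12,17]
4<21: swap(4,4), lo=5 mid=5 ⇒ [16,8,14,10,4,6,19,21,20,11,9,12,17]
6<21: swap(5,5), lo=6 mid=6 ⇒ [16,8,14,10,4,6,19,21,20,11,9,12,17]
19<21: swap(6,6), lo=7 mid=7 ⇒ [16,8,14,10,4,6,19,21,20,11,9,12,17]
21=21: mid=8
20<21: swap(7,8), lo=8 mid=9 ⇒ [16,8,14,10,4,6,19,20,21,11,9,12,17]
11<21: swap(8,9), lo=9 mid=10 ⇒ [16,8,14,10,4,6,19,20,11,21,9,12,17]
9<21: swap(9,10), lo=10 mid=11 ⇒ [16,8,14,10,4,6,19,20,11,9,21,12,17]
12<21: swap(10,11), lo=11 mid=12 ⇒ [16,8,14,10,4,6,19,20,11,9,12,21,17]
17<21: swap(11,12), lo=12 mid=13 ⇒ [16,8,14,10,4,6,19,20,11,9,12,17,21]
done. lo=12 hi=12; a=[16,8,14,10,4,6,19,20,11,9,12,17,21]

[16,8,14,10,4,6,19,20,11,9,12,17,21]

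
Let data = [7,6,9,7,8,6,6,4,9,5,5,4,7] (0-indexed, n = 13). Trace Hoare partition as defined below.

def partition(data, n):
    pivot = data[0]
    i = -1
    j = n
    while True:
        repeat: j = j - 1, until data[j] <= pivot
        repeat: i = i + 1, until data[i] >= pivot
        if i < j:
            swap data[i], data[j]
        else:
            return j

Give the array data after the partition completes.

pivot = data[0] = 7; i = -1, j = 13
j→12 (data[12]=7≤7), i→0 (data[0]=7≥7); i<j, swap → [7,6,9,7,8,6,6,4,9,5,5,4,7]
j→11 (data[11]=4≤7), i→2 (data[2]=9≥7); i<j, swap → [7,6,4,7,8,6,6,4,9,5,5,9,7]
j→10 (data[10]=5≤7), i→3 (data[3]=7≥7); i<j, swap → [7,6,4,5,8,6,6,4,9,5,7,9,7]
j→9 (data[9]=5≤7), i→4 (data[4]=8≥7); i<j, swap → [7,6,4,5,5,6,6,4,9,8,7,9,7]
j→7, i→8; i≥j, return j=7. data = [7,6,4,5,5,6,6,4,9,8,7,9,7]

[7,6,4,5,5,6,6,4,9,8,7,9,7]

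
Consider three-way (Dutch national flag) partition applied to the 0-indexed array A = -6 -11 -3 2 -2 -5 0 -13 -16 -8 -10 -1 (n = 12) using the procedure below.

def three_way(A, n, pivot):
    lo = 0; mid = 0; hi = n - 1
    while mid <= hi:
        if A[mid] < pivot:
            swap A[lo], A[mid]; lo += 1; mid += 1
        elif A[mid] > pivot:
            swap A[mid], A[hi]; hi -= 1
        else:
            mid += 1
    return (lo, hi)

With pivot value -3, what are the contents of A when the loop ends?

lo=0 mid=0 hi=11
-6<-3: swap(0,0), lo=1 mid=1 ⇒ -6 -11 -3 2 -2 -5 0 -13 -16 -8 -10 -1
-11<-3: swap(1,1), lo=2 mid=2 ⇒ -6 -11 -3 2 -2 -5 0 -13 -16 -8 -10 -1
-3=-3: mid=3
2>-3: swap(3,11), hi=10 ⇒ -6 -11 -3 -1 -2 -5 0 -13 -16 -8 -10 2
-1>-3: swap(3,10), hi=9 ⇒ -6 -11 -3 -10 -2 -5 0 -13 -16 -8 -1 2
-10<-3: swap(2,3), lo=3 mid=4 ⇒ -6 -11 -10 -3 -2 -5 0 -13 -16 -8 -1 2
-2>-3: swap(4,9), hi=8 ⇒ -6 -11 -10 -3 -8 -5 0 -13 -16 -2 -1 2
-8<-3: swap(3,4), lo=4 mid=5 ⇒ -6 -11 -10 -8 -3 -5 0 -13 -16 -2 -1 2
-5<-3: swap(4,5), lo=5 mid=6 ⇒ -6 -11 -10 -8 -5 -3 0 -13 -16 -2 -1 2
0>-3: swap(6,8), hi=7 ⇒ -6 -11 -10 -8 -5 -3 -16 -13 0 -2 -1 2
-16<-3: swap(5,6), lo=6 mid=7 ⇒ -6 -11 -10 -8 -5 -16 -3 -13 0 -2 -1 2
-13<-3: swap(6,7), lo=7 mid=8 ⇒ -6 -11 -10 -8 -5 -16 -13 -3 0 -2 -1 2
done. lo=7 hi=7; A=-6 -11 -10 -8 -5 -16 -13 -3 0 -2 -1 2

-6 -11 -10 -8 -5 -16 -13 -3 0 -2 -1 2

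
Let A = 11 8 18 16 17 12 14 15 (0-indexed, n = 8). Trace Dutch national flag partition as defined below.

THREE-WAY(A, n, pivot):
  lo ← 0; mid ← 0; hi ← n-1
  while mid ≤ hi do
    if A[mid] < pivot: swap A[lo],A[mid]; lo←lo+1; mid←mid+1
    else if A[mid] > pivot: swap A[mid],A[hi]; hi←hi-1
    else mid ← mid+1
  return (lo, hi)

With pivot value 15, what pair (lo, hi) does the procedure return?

pivot = 15; lo=0, mid=0, hi=7
A[mid]=11<15: swap A[0],A[0]; lo=1,mid=1 → 11 8 18 16 17 12 14 15
A[mid]=8<15: swap A[1],A[1]; lo=2,mid=2 → 11 8 18 16 17 12 14 15
A[mid]=18>15: swap A[2],A[7]; hi=6 → 11 8 15 16 17 12 14 18
A[mid]=15=15: mid=3
A[mid]=16>15: swap A[3],A[6]; hi=5 → 11 8 15 14 17 12 16 18
A[mid]=14<15: swap A[2],A[3]; lo=3,mid=4 → 11 8 14 15 17 12 16 18
A[mid]=17>15: swap A[4],A[5]; hi=4 → 11 8 14 15 12 17 16 18
A[mid]=12<15: swap A[3],A[4]; lo=4,mid=5 → 11 8 14 12 15 17 16 18
end: lo=4, hi=4; A = 11 8 14 12 15 17 16 18

(4, 4)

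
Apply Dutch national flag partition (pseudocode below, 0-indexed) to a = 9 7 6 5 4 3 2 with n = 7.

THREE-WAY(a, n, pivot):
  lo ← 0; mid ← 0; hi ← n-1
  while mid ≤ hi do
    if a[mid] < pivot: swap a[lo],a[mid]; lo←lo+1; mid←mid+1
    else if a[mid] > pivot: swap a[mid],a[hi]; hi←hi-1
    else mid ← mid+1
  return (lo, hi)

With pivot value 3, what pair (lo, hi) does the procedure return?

pivot = 3; lo=0, mid=0, hi=6
a[mid]=9>3: swap a[0],a[6]; hi=5 → 2 7 6 5 4 3 9
a[mid]=2<3: swap a[0],a[0]; lo=1,mid=1 → 2 7 6 5 4 3 9
a[mid]=7>3: swap a[1],a[5]; hi=4 → 2 3 6 5 4 7 9
a[mid]=3=3: mid=2
a[mid]=6>3: swap a[2],a[4]; hi=3 → 2 3 4 5 6 7 9
a[mid]=4>3: swap a[2],a[3]; hi=2 → 2 3 5 4 6 7 9
a[mid]=5>3: swap a[2],a[2]; hi=1 → 2 3 5 4 6 7 9
end: lo=1, hi=1; a = 2 3 5 4 6 7 9

(1, 1)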